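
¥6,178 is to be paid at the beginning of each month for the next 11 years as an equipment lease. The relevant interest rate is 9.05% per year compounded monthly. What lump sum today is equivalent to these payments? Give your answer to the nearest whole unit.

¥519,216

This is an annuity due: 132 payments of ¥6,178 at the beginning of each month.
Periodic rate r = 0.0905/12 per month; n is counted in months.
PV = PMT × [(1 − (1+r)^−n)/r] × (1+r) = 6,178 × [1 − (1+r)^−132] / r × (1+r) = ¥519,216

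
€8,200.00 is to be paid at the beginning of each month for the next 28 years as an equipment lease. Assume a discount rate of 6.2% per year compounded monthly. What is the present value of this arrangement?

€1,312,908.12

This is an annuity due: 336 payments of €8,200.00 at the beginning of each month.
Periodic rate r = 0.062/12 per month; n is counted in months.
PV = PMT × [(1 − (1+r)^−n)/r] × (1+r) = 8,200 × [1 − (1+r)^−336] / r × (1+r) = €1,312,908.12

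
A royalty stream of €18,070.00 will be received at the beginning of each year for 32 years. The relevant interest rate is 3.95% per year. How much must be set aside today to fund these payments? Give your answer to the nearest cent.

€337,880.26

This is an annuity due: 32 payments of €18,070.00 at the beginning of each year.
Periodic rate r = 0.0395 per year.
PV = PMT × [(1 − (1+r)^−n)/r] × (1+r) = 18,070 × [1 − (1+r)^−32] / r × (1+r) = €337,880.26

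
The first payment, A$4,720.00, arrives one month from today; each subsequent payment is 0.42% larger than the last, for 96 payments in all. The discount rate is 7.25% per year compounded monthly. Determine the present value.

Periodic rate r = 0.0725/12 per month; n is counted in months.
Growing ordinary annuity: PV = PMT₁ × [1 − ((1+g)/(1+r))^n] / (r − g) = 4,720 × [1 − ((1+0.0042)/(1+r))^96] / (r − 0.0042) = A$413,388.87.

A$413,388.87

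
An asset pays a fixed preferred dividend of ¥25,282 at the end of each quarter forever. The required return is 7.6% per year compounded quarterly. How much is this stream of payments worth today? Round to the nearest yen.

Periodic rate r = 0.076/4 per quarter.
Level perpetuity: PV = PMT / r = 25,282 / (0.076/4) = ¥1,330,632.

¥1,330,632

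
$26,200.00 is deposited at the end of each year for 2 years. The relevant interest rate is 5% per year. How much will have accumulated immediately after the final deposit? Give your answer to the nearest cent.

$53,710.00

This is an ordinary annuity: 2 deposits of $26,200.00 at the end of each year.
Periodic rate r = 0.05 per year.
FV = PMT × [((1+r)^n − 1)/r] = 26,200 × [(1+r)^2 − 1] / r = $53,710.00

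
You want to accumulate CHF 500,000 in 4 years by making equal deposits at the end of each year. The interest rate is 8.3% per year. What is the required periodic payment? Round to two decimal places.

Level ordinary annuity; solve FV = PMT × [((1+r)^n − 1)/r] for PMT.
Periodic rate r = 0.083 per year.
With n = 4: PMT = 500,000 / ([((1+r)^n − 1)/r]) = CHF 110,469.70

CHF 110,469.70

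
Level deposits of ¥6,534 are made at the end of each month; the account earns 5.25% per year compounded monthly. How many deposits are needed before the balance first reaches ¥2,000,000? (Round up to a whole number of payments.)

195 payments

Periodic rate r = 0.0525/12 per month; n is counted in months.
Ordinary annuity FV: 2,000,000 = 6,534 × [((1+r)^n − 1)/r].
(1+r)^n = 1 + 2,000,000 × r / 6,534, so n = ln(1 + 2,000,000·r/6,534) / ln(1+r) = 194.66.
Round up to a whole number of payments: n = 195.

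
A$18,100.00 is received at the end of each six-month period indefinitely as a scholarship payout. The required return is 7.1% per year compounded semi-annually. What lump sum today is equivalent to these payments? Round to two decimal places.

A$509,859.15

Periodic rate r = 0.071/2 per half-year.
Level perpetuity: PV = PMT / r = 18,100 / (0.071/2) = A$509,859.15.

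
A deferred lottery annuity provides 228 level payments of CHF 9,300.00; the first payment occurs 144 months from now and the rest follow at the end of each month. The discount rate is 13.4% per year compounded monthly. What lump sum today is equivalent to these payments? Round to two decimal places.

CHF 156,648.65

Ordinary annuity of 228 payments, first payment at period 144.
Periodic rate r = 0.134/12 per month; n is counted in months.
The ordinary-annuity PV formula values the stream one period before the first payment (period 143); discount that back 143 periods:
PV₀ = 9,300 × [1 − (1+r)^−228] / r × (1+r)^−143 = CHF 156,648.65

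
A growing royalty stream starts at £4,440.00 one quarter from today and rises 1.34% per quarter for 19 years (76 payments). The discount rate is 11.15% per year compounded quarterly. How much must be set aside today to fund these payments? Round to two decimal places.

Periodic rate r = 0.1115/4 per quarter; n is counted in quarters.
Growing ordinary annuity: PV = PMT₁ × [1 − ((1+g)/(1+r))^n] / (r − g) = 4,440 × [1 − ((1+0.0134)/(1+r))^76] / (r − 0.0134) = £202,347.95.

£202,347.95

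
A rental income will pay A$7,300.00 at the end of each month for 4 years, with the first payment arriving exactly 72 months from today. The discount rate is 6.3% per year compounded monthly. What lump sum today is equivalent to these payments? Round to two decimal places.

A$213,074.43

Ordinary annuity of 48 payments, first payment at period 72.
Periodic rate r = 0.063/12 per month; n is counted in months.
The ordinary-annuity PV formula values the stream one period before the first payment (period 71); discount that back 71 periods:
PV₀ = 7,300 × [1 − (1+r)^−48] / r × (1+r)^−71 = A$213,074.43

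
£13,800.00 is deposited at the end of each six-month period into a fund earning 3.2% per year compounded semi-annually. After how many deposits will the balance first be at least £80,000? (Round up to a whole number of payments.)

6 payments

Periodic rate r = 0.032/2 per half-year; n is counted in half-years.
Ordinary annuity FV: 80,000 = 13,800 × [((1+r)^n − 1)/r].
(1+r)^n = 1 + 80,000 × r / 13,800, so n = ln(1 + 80,000·r/13,800) / ln(1+r) = 5.59.
Round up to a whole number of payments: n = 6.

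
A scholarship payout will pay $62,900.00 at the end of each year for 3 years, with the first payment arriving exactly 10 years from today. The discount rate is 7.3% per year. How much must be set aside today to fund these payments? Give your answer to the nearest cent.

Ordinary annuity of 3 payments, first payment at period 10.
Periodic rate r = 0.073 per year.
The ordinary-annuity PV formula values the stream one period before the first payment (period 9); discount that back 9 periods:
PV₀ = 62,900 × [1 − (1+r)^−3] / r × (1+r)^−9 = $87,074.97

$87,074.97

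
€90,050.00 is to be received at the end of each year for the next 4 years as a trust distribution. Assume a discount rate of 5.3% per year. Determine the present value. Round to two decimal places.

This is an ordinary annuity: 4 payments of €90,050.00 at the end of each year.
Periodic rate r = 0.053 per year.
PV = PMT × [(1 − (1+r)^−n)/r] = 90,050 × [1 − (1+r)^−4] / r = €317,100.14

€317,100.14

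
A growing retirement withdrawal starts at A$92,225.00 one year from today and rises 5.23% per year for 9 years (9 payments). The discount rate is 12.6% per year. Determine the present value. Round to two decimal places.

Periodic rate r = 0.126 per year.
Growing ordinary annuity: PV = PMT₁ × [1 − ((1+g)/(1+r))^n] / (r − g) = 92,225 × [1 − ((1+0.0523)/(1+r))^9] / (r − 0.0523) = A$570,913.78.

A$570,913.78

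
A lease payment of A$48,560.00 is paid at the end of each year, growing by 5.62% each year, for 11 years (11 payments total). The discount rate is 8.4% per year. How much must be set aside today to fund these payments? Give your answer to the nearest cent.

A$434,201.36

Periodic rate r = 0.084 per year.
Growing ordinary annuity: PV = PMT₁ × [1 − ((1+g)/(1+r))^n] / (r − g) = 48,560 × [1 − ((1+0.0562)/(1+r))^11] / (r − 0.0562) = A$434,201.36.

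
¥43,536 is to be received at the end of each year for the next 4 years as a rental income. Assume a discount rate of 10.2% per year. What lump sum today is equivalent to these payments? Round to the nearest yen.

This is an ordinary annuity: 4 payments of ¥43,536 at the end of each year.
Periodic rate r = 0.102 per year.
PV = PMT × [(1 − (1+r)^−n)/r] = 43,536 × [1 − (1+r)^−4] / r = ¥137,408

¥137,408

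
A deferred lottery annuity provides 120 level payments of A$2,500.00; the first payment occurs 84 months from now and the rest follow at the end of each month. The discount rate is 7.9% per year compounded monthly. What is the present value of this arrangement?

A$120,045.43

Ordinary annuity of 120 payments, first payment at period 84.
Periodic rate r = 0.079/12 per month; n is counted in months.
The ordinary-annuity PV formula values the stream one period before the first payment (period 83); discount that back 83 periods:
PV₀ = 2,500 × [1 − (1+r)^−120] / r × (1+r)^−83 = A$120,045.43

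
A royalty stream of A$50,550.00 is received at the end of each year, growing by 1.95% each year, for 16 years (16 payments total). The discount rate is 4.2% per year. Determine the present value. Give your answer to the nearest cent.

Periodic rate r = 0.042 per year.
Growing ordinary annuity: PV = PMT₁ × [1 − ((1+g)/(1+r))^n] / (r − g) = 50,550 × [1 − ((1+0.0195)/(1+r))^16] / (r − 0.0195) = A$662,317.79.

A$662,317.79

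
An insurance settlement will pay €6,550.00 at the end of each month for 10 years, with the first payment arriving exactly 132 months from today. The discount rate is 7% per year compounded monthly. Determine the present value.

€263,310.52

Ordinary annuity of 120 payments, first payment at period 132.
Periodic rate r = 0.07/12 per month; n is counted in months.
The ordinary-annuity PV formula values the stream one period before the first payment (period 131); discount that back 131 periods:
PV₀ = 6,550 × [1 − (1+r)^−120] / r × (1+r)^−131 = €263,310.52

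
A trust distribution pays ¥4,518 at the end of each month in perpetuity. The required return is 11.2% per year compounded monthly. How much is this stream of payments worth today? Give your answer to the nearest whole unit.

¥484,071

Periodic rate r = 0.112/12 per month.
Level perpetuity: PV = PMT / r = 4,518 / (0.112/12) = ¥484,071.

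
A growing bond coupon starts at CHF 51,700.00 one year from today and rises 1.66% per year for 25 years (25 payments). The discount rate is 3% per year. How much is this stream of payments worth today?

Periodic rate r = 0.03 per year.
Growing ordinary annuity: PV = PMT₁ × [1 − ((1+g)/(1+r))^n] / (r − g) = 51,700 × [1 − ((1+0.0166)/(1+r))^25] / (r − 0.0166) = CHF 1,077,165.59.

CHF 1,077,165.59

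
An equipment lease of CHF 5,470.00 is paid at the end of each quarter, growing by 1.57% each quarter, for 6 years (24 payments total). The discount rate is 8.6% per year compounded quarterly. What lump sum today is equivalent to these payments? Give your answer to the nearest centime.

Periodic rate r = 0.086/4 per quarter; n is counted in quarters.
Growing ordinary annuity: PV = PMT₁ × [1 − ((1+g)/(1+r))^n] / (r − g) = 5,470 × [1 − ((1+0.0157)/(1+r))^24] / (r − 0.0157) = CHF 120,464.46.

CHF 120,464.46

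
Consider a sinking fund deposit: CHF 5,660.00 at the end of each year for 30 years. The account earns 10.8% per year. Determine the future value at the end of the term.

CHF 1,084,134.59

This is an ordinary annuity: 30 deposits of CHF 5,660.00 at the end of each year.
Periodic rate r = 0.108 per year.
FV = PMT × [((1+r)^n − 1)/r] = 5,660 × [(1+r)^30 − 1] / r = CHF 1,084,134.59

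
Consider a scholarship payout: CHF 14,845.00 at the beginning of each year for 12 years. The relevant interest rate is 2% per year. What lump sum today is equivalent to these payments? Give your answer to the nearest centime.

This is an annuity due: 12 payments of CHF 14,845.00 at the beginning of each year.
Periodic rate r = 0.02 per year.
PV = PMT × [(1 − (1+r)^−n)/r] × (1+r) = 14,845 × [1 − (1+r)^−12] / r × (1+r) = CHF 160,130.76

CHF 160,130.76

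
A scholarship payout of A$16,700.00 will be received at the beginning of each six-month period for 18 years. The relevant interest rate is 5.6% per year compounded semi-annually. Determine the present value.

A$386,246.89

This is an annuity due: 36 payments of A$16,700.00 at the beginning of each six-month period.
Periodic rate r = 0.056/2 per half-year; n is counted in half-years.
PV = PMT × [(1 − (1+r)^−n)/r] × (1+r) = 16,700 × [1 − (1+r)^−36] / r × (1+r) = A$386,246.89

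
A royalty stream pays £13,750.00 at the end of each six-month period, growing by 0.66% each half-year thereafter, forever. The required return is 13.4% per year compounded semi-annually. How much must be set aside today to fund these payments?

Periodic rate r = 0.134/2 per half-year.
Growing perpetuity (Gordon): PV = PMT₁ / (r − g) = 13,750 / (r − 0.0066) = £227,649.01.

£227,649.01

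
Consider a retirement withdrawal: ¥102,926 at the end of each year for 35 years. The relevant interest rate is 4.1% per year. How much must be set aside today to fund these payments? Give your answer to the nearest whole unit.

¥1,895,262

This is an ordinary annuity: 35 payments of ¥102,926 at the end of each year.
Periodic rate r = 0.041 per year.
PV = PMT × [(1 − (1+r)^−n)/r] = 102,926 × [1 − (1+r)^−35] / r = ¥1,895,262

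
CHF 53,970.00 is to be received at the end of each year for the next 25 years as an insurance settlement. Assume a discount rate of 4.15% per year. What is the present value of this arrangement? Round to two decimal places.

This is an ordinary annuity: 25 payments of CHF 53,970.00 at the end of each year.
Periodic rate r = 0.0415 per year.
PV = PMT × [(1 − (1+r)^−n)/r] = 53,970 × [1 − (1+r)^−25] / r = CHF 829,913.85

CHF 829,913.85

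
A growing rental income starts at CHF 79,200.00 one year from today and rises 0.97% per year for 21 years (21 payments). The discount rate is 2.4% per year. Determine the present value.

CHF 1,416,257.01

Periodic rate r = 0.024 per year.
Growing ordinary annuity: PV = PMT₁ × [1 − ((1+g)/(1+r))^n] / (r − g) = 79,200 × [1 − ((1+0.0097)/(1+r))^21] / (r − 0.0097) = CHF 1,416,257.01.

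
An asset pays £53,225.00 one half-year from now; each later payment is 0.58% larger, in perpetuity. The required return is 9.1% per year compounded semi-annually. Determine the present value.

Periodic rate r = 0.091/2 per half-year.
Growing perpetuity (Gordon): PV = PMT₁ / (r − g) = 53,225 / (r − 0.0058) = £1,340,680.10.

£1,340,680.10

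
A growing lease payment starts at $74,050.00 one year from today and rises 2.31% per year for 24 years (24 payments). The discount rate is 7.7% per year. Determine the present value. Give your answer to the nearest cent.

$973,164.33

Periodic rate r = 0.077 per year.
Growing ordinary annuity: PV = PMT₁ × [1 − ((1+g)/(1+r))^n] / (r − g) = 74,050 × [1 − ((1+0.0231)/(1+r))^24] / (r − 0.0231) = $973,164.33.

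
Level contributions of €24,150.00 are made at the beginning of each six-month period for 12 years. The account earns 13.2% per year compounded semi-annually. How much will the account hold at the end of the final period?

This is an annuity due: 24 deposits of €24,150.00 at the beginning of each six-month period.
Periodic rate r = 0.132/2 per half-year; n is counted in half-years.
FV = PMT × [((1+r)^n − 1)/r] × (1+r) = 24,150 × [(1+r)^24 − 1] / r × (1+r) = €1,418,377.63

€1,418,377.63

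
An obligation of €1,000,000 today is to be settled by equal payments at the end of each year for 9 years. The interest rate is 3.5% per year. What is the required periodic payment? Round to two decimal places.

Level ordinary annuity; solve PV = PMT × [(1 − (1+r)^−n)/r] for PMT.
Periodic rate r = 0.035 per year.
With n = 9: PMT = 1,000,000 / ([(1 − (1+r)^−n)/r]) = €131,446.01

€131,446.01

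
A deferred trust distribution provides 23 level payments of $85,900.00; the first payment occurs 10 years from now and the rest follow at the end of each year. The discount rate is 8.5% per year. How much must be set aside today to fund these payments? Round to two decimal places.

$410,689.18

Ordinary annuity of 23 payments, first payment at period 10.
Periodic rate r = 0.085 per year.
The ordinary-annuity PV formula values the stream one period before the first payment (period 9); discount that back 9 periods:
PV₀ = 85,900 × [1 − (1+r)^−23] / r × (1+r)^−9 = $410,689.18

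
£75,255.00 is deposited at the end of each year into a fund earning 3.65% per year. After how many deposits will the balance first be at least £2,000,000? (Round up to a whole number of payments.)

Periodic rate r = 0.0365 per year.
Ordinary annuity FV: 2,000,000 = 75,255 × [((1+r)^n − 1)/r].
(1+r)^n = 1 + 2,000,000 × r / 75,255, so n = ln(1 + 2,000,000·r/75,255) / ln(1+r) = 18.91.
Round up to a whole number of payments: n = 19.

19 payments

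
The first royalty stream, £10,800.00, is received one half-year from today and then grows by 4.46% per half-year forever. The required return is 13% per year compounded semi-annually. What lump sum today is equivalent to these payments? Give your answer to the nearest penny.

£529,411.76

Periodic rate r = 0.13/2 per half-year.
Growing perpetuity (Gordon): PV = PMT₁ / (r − g) = 10,800 / (r − 0.0446) = £529,411.76.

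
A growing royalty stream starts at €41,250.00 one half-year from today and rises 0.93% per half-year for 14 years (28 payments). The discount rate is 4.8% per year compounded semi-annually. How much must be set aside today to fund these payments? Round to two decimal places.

Periodic rate r = 0.048/2 per half-year; n is counted in half-years.
Growing ordinary annuity: PV = PMT₁ × [1 − ((1+g)/(1+r))^n] / (r − g) = 41,250 × [1 − ((1+0.0093)/(1+r))^28] / (r − 0.0093) = €934,253.31.

€934,253.31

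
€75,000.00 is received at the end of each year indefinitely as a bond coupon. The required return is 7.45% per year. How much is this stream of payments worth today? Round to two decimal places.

Periodic rate r = 0.0745 per year.
Level perpetuity: PV = PMT / r = 75,000 / (0.0745) = €1,006,711.41.

€1,006,711.41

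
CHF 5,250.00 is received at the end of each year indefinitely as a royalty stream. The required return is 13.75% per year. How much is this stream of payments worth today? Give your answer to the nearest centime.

Periodic rate r = 0.1375 per year.
Level perpetuity: PV = PMT / r = 5,250 / (0.1375) = CHF 38,181.82.

CHF 38,181.82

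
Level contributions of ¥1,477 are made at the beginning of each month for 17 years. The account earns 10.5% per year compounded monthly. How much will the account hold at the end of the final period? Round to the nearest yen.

¥836,654

This is an annuity due: 204 deposits of ¥1,477 at the beginning of each month.
Periodic rate r = 0.105/12 per month; n is counted in months.
FV = PMT × [((1+r)^n − 1)/r] × (1+r) = 1,477 × [(1+r)^204 − 1] / r × (1+r) = ¥836,654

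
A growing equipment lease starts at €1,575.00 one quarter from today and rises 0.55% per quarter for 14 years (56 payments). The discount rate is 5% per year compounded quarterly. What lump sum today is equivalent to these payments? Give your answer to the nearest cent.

€72,434.29

Periodic rate r = 0.05/4 per quarter; n is counted in quarters.
Growing ordinary annuity: PV = PMT₁ × [1 − ((1+g)/(1+r))^n] / (r − g) = 1,575 × [1 − ((1+0.0055)/(1+r))^56] / (r − 0.0055) = €72,434.29.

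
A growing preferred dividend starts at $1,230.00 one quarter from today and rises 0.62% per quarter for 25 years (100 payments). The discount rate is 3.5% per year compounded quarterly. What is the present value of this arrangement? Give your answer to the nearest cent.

Periodic rate r = 0.035/4 per quarter; n is counted in quarters.
Growing ordinary annuity: PV = PMT₁ × [1 − ((1+g)/(1+r))^n] / (r − g) = 1,230 × [1 − ((1+0.0062)/(1+r))^100] / (r − 0.0062) = $107,861.88.

$107,861.88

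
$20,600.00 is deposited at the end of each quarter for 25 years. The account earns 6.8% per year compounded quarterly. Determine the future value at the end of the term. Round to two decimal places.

This is an ordinary annuity: 100 deposits of $20,600.00 at the end of each quarter.
Periodic rate r = 0.068/4 per quarter; n is counted in quarters.
FV = PMT × [((1+r)^n − 1)/r] = 20,600 × [(1+r)^100 − 1] / r = $5,327,269.23

$5,327,269.23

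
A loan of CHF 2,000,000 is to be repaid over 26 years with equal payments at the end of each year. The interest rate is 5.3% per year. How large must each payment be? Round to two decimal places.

Level ordinary annuity; solve PV = PMT × [(1 − (1+r)^−n)/r] for PMT.
Periodic rate r = 0.053 per year.
With n = 26: PMT = 2,000,000 / ([(1 − (1+r)^−n)/r]) = CHF 143,462.97

CHF 143,462.97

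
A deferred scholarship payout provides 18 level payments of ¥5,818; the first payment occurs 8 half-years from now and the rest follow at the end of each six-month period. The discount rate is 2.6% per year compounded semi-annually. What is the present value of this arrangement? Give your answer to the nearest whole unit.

Ordinary annuity of 18 payments, first payment at period 8.
Periodic rate r = 0.026/2 per half-year; n is counted in half-years.
The ordinary-annuity PV formula values the stream one period before the first payment (period 7); discount that back 7 periods:
PV₀ = 5,818 × [1 − (1+r)^−18] / r × (1+r)^−7 = ¥84,814

¥84,814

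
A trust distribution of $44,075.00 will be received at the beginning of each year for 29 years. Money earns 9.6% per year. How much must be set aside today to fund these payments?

This is an annuity due: 29 payments of $44,075.00 at the beginning of each year.
Periodic rate r = 0.096 per year.
PV = PMT × [(1 − (1+r)^−n)/r] × (1+r) = 44,075 × [1 − (1+r)^−29] / r × (1+r) = $467,934.19

$467,934.19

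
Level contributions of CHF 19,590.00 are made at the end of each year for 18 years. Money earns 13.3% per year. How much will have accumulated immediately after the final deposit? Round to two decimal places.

This is an ordinary annuity: 18 deposits of CHF 19,590.00 at the end of each year.
Periodic rate r = 0.133 per year.
FV = PMT × [((1+r)^n − 1)/r] = 19,590 × [(1+r)^18 − 1] / r = CHF 1,246,894.23

CHF 1,246,894.23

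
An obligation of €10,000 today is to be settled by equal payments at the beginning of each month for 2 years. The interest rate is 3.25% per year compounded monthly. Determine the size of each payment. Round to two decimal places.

€429.75

Level annuity due; solve PV = PMT × [(1 − (1+r)^−n)/r] × (1+r) for PMT.
Periodic rate r = 0.0325/12 per month; n is counted in months.
With n = 24: PMT = 10,000 / ([(1 − (1+r)^−n)/r] × (1+r)) = €429.75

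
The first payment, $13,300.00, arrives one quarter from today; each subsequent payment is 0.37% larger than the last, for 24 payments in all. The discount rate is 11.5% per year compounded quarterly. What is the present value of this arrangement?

$237,104.34

Periodic rate r = 0.115/4 per quarter; n is counted in quarters.
Growing ordinary annuity: PV = PMT₁ × [1 − ((1+g)/(1+r))^n] / (r − g) = 13,300 × [1 − ((1+0.0037)/(1+r))^24] / (r − 0.0037) = $237,104.34.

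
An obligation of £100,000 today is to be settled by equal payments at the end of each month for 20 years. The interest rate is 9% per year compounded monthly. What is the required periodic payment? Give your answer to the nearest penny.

Level ordinary annuity; solve PV = PMT × [(1 − (1+r)^−n)/r] for PMT.
Periodic rate r = 0.09/12 per month; n is counted in months.
With n = 240: PMT = 100,000 / ([(1 − (1+r)^−n)/r]) = £899.73

£899.73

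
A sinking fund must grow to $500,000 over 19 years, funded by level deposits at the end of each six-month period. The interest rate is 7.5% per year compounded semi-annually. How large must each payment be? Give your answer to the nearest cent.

Level ordinary annuity; solve FV = PMT × [((1+r)^n − 1)/r] for PMT.
Periodic rate r = 0.075/2 per half-year; n is counted in half-years.
With n = 38: PMT = 500,000 / ([((1+r)^n − 1)/r]) = $6,145.79

$6,145.79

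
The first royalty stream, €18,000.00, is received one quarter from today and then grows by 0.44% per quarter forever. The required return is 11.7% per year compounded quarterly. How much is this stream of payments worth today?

€724,346.08

Periodic rate r = 0.117/4 per quarter.
Growing perpetuity (Gordon): PV = PMT₁ / (r − g) = 18,000 / (r − 0.0044) = €724,346.08.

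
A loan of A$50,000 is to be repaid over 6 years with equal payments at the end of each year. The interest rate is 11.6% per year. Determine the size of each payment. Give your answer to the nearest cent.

A$12,023.83

Level ordinary annuity; solve PV = PMT × [(1 − (1+r)^−n)/r] for PMT.
Periodic rate r = 0.116 per year.
With n = 6: PMT = 50,000 / ([(1 − (1+r)^−n)/r]) = A$12,023.83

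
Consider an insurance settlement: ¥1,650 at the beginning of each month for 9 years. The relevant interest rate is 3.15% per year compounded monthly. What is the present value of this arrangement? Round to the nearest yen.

This is an annuity due: 108 payments of ¥1,650 at the beginning of each month.
Periodic rate r = 0.0315/12 per month; n is counted in months.
PV = PMT × [(1 − (1+r)^−n)/r] × (1+r) = 1,650 × [1 − (1+r)^−108] / r × (1+r) = ¥155,398

¥155,398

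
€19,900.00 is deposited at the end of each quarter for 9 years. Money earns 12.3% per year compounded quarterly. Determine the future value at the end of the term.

This is an ordinary annuity: 36 deposits of €19,900.00 at the end of each quarter.
Periodic rate r = 0.123/4 per quarter; n is counted in quarters.
FV = PMT × [((1+r)^n − 1)/r] = 19,900 × [(1+r)^36 − 1] / r = €1,278,278.13

€1,278,278.13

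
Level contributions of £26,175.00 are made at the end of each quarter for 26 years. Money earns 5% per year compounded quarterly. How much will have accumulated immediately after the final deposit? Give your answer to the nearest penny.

£5,527,842.91

This is an ordinary annuity: 104 deposits of £26,175.00 at the end of each quarter.
Periodic rate r = 0.05/4 per quarter; n is counted in quarters.
FV = PMT × [((1+r)^n − 1)/r] = 26,175 × [(1+r)^104 − 1] / r = £5,527,842.91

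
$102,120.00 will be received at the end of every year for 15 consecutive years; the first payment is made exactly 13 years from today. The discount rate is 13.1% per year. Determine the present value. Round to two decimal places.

Ordinary annuity of 15 payments, first payment at period 13.
Periodic rate r = 0.131 per year.
The ordinary-annuity PV formula values the stream one period before the first payment (period 12); discount that back 12 periods:
PV₀ = 102,120 × [1 − (1+r)^−15] / r × (1+r)^−12 = $149,869.11

$149,869.11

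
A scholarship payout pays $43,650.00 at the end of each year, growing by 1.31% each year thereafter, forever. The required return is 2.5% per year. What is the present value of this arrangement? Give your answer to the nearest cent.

Periodic rate r = 0.025 per year.
Growing perpetuity (Gordon): PV = PMT₁ / (r − g) = 43,650 / (r − 0.0131) = $3,668,067.23.

$3,668,067.23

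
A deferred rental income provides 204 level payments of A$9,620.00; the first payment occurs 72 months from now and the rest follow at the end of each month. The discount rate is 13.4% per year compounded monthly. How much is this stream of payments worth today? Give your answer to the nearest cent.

A$350,950.54

Ordinary annuity of 204 payments, first payment at period 72.
Periodic rate r = 0.134/12 per month; n is counted in months.
The ordinary-annuity PV formula values the stream one period before the first payment (period 71); discount that back 71 periods:
PV₀ = 9,620 × [1 − (1+r)^−204] / r × (1+r)^−71 = A$350,950.54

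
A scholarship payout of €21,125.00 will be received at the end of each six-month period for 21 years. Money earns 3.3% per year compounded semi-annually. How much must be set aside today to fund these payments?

€636,426.36

This is an ordinary annuity: 42 payments of €21,125.00 at the end of each six-month period.
Periodic rate r = 0.033/2 per half-year; n is counted in half-years.
PV = PMT × [(1 − (1+r)^−n)/r] = 21,125 × [1 − (1+r)^−42] / r = €636,426.36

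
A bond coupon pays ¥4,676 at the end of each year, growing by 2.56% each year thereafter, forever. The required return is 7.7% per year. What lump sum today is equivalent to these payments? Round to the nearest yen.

¥90,973

Periodic rate r = 0.077 per year.
Growing perpetuity (Gordon): PV = PMT₁ / (r − g) = 4,676 / (r − 0.0256) = ¥90,973.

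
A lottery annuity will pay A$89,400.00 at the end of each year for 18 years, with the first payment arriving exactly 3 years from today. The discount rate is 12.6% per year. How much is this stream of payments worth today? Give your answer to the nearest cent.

A$493,516.44

Ordinary annuity of 18 payments, first payment at period 3.
Periodic rate r = 0.126 per year.
The ordinary-annuity PV formula values the stream one period before the first payment (period 2); discount that back 2 periods:
PV₀ = 89,400 × [1 − (1+r)^−18] / r × (1+r)^−2 = A$493,516.44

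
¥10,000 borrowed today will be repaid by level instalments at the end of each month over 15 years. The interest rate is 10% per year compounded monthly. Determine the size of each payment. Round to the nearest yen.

¥107

Level ordinary annuity; solve PV = PMT × [(1 − (1+r)^−n)/r] for PMT.
Periodic rate r = 0.1/12 per month; n is counted in months.
With n = 180: PMT = 10,000 / ([(1 − (1+r)^−n)/r]) = ¥107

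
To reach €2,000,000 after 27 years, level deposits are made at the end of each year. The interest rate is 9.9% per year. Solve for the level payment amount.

Level ordinary annuity; solve FV = PMT × [((1+r)^n − 1)/r] for PMT.
Periodic rate r = 0.099 per year.
With n = 27: PMT = 2,000,000 / ([((1+r)^n − 1)/r]) = €16,791.08

€16,791.08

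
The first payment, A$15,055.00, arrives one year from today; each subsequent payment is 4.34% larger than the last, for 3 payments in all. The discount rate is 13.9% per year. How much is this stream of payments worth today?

Periodic rate r = 0.139 per year.
Growing ordinary annuity: PV = PMT₁ × [1 − ((1+g)/(1+r))^n] / (r − g) = 15,055 × [1 − ((1+0.0434)/(1+r))^3] / (r − 0.0434) = A$36,418.10.

A$36,418.10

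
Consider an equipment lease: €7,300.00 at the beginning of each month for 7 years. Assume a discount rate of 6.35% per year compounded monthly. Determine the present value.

€496,627.67

This is an annuity due: 84 payments of €7,300.00 at the beginning of each month.
Periodic rate r = 0.0635/12 per month; n is counted in months.
PV = PMT × [(1 − (1+r)^−n)/r] × (1+r) = 7,300 × [1 − (1+r)^−84] / r × (1+r) = €496,627.67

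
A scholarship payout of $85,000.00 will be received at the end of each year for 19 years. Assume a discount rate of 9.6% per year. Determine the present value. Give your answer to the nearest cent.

$730,268.32

This is an ordinary annuity: 19 payments of $85,000.00 at the end of each year.
Periodic rate r = 0.096 per year.
PV = PMT × [(1 − (1+r)^−n)/r] = 85,000 × [1 − (1+r)^−19] / r = $730,268.32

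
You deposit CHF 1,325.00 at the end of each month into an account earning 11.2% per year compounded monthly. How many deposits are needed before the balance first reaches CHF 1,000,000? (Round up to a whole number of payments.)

225 payments

Periodic rate r = 0.112/12 per month; n is counted in months.
Ordinary annuity FV: 1,000,000 = 1,325 × [((1+r)^n − 1)/r].
(1+r)^n = 1 + 1,000,000 × r / 1,325, so n = ln(1 + 1,000,000·r/1,325) / ln(1+r) = 224.43.
Round up to a whole number of payments: n = 225.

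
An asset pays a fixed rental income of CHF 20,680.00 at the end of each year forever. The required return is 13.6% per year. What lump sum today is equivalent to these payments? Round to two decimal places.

CHF 152,058.82

Periodic rate r = 0.136 per year.
Level perpetuity: PV = PMT / r = 20,680 / (0.136) = CHF 152,058.82.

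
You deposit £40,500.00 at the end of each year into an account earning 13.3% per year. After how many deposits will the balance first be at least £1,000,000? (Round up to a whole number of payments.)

Periodic rate r = 0.133 per year.
Ordinary annuity FV: 1,000,000 = 40,500 × [((1+r)^n − 1)/r].
(1+r)^n = 1 + 1,000,000 × r / 40,500, so n = ln(1 + 1,000,000·r/40,500) / ln(1+r) = 11.65.
Round up to a whole number of payments: n = 12.

12 payments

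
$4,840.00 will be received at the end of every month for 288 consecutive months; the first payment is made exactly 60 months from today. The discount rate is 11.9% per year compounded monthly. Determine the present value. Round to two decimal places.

$256,767.14

Ordinary annuity of 288 payments, first payment at period 60.
Periodic rate r = 0.119/12 per month; n is counted in months.
The ordinary-annuity PV formula values the stream one period before the first payment (period 59); discount that back 59 periods:
PV₀ = 4,840 × [1 − (1+r)^−288] / r × (1+r)^−59 = $256,767.14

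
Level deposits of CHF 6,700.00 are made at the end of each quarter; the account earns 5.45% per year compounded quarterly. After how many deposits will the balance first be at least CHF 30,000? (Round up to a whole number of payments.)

Periodic rate r = 0.0545/4 per quarter; n is counted in quarters.
Ordinary annuity FV: 30,000 = 6,700 × [((1+r)^n − 1)/r].
(1+r)^n = 1 + 30,000 × r / 6,700, so n = ln(1 + 30,000·r/6,700) / ln(1+r) = 4.38.
Round up to a whole number of payments: n = 5.

5 payments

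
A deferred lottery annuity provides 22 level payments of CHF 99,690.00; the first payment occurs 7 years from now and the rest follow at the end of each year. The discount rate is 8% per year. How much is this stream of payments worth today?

CHF 640,827.14

Ordinary annuity of 22 payments, first payment at period 7.
Periodic rate r = 0.08 per year.
The ordinary-annuity PV formula values the stream one period before the first payment (period 6); discount that back 6 periods:
PV₀ = 99,690 × [1 − (1+r)^−22] / r × (1+r)^−6 = CHF 640,827.14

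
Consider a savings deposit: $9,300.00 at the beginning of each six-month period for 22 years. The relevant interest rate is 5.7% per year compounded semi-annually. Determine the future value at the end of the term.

This is an annuity due: 44 deposits of $9,300.00 at the beginning of each six-month period.
Periodic rate r = 0.057/2 per half-year; n is counted in half-years.
FV = PMT × [((1+r)^n − 1)/r] × (1+r) = 9,300 × [(1+r)^44 − 1] / r × (1+r) = $820,047.75

$820,047.75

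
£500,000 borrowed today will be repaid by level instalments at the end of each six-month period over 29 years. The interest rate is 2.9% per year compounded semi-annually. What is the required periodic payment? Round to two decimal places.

Level ordinary annuity; solve PV = PMT × [(1 − (1+r)^−n)/r] for PMT.
Periodic rate r = 0.029/2 per half-year; n is counted in half-years.
With n = 58: PMT = 500,000 / ([(1 − (1+r)^−n)/r]) = £12,806.73

£12,806.73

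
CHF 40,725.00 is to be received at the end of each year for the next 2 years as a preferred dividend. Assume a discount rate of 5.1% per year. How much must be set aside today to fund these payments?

CHF 75,617.33

This is an ordinary annuity: 2 payments of CHF 40,725.00 at the end of each year.
Periodic rate r = 0.051 per year.
PV = PMT × [(1 − (1+r)^−n)/r] = 40,725 × [1 − (1+r)^−2] / r = CHF 75,617.33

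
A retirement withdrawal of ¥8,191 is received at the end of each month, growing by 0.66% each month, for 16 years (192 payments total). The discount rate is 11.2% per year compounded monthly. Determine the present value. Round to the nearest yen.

Periodic rate r = 0.112/12 per month; n is counted in months.
Growing ordinary annuity: PV = PMT₁ × [1 − ((1+g)/(1+r))^n] / (r − g) = 8,191 × [1 − ((1+0.0066)/(1+r))^192] / (r − 0.0066) = ¥1,216,265.

¥1,216,265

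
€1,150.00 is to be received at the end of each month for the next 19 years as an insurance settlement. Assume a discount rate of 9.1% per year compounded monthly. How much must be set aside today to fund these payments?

This is an ordinary annuity: 228 payments of €1,150.00 at the end of each month.
Periodic rate r = 0.091/12 per month; n is counted in months.
PV = PMT × [(1 − (1+r)^−n)/r] = 1,150 × [1 − (1+r)^−228] / r = €124,560.45

€124,560.45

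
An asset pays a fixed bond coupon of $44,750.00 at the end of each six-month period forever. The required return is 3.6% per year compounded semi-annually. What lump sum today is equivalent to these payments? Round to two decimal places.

Periodic rate r = 0.036/2 per half-year.
Level perpetuity: PV = PMT / r = 44,750 / (0.036/2) = $2,486,111.11.

$2,486,111.11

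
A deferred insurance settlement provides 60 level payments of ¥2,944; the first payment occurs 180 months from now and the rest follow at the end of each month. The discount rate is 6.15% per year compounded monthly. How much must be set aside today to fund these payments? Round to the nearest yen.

¥60,769

Ordinary annuity of 60 payments, first payment at period 180.
Periodic rate r = 0.0615/12 per month; n is counted in months.
The ordinary-annuity PV formula values the stream one period before the first payment (period 179); discount that back 179 periods:
PV₀ = 2,944 × [1 − (1+r)^−60] / r × (1+r)^−179 = ¥60,769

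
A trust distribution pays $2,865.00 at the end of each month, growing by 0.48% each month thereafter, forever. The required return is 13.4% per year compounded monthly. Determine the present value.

Periodic rate r = 0.134/12 per month.
Growing perpetuity (Gordon): PV = PMT₁ / (r − g) = 2,865 / (r − 0.0048) = $450,000.00.

$450,000.00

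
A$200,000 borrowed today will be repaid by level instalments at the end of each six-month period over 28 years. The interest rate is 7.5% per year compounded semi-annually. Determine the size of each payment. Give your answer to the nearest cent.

A$8,593.55

Level ordinary annuity; solve PV = PMT × [(1 − (1+r)^−n)/r] for PMT.
Periodic rate r = 0.075/2 per half-year; n is counted in half-years.
With n = 56: PMT = 200,000 / ([(1 − (1+r)^−n)/r]) = A$8,593.55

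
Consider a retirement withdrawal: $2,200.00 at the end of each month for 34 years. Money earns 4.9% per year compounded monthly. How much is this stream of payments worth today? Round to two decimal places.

This is an ordinary annuity: 408 payments of $2,200.00 at the end of each month.
Periodic rate r = 0.049/12 per month; n is counted in months.
PV = PMT × [(1 − (1+r)^−n)/r] = 2,200 × [1 − (1+r)^−408] / r = $436,600.09

$436,600.09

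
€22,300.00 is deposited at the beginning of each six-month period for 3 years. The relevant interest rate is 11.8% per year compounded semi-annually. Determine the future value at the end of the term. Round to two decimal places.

This is an annuity due: 6 deposits of €22,300.00 at the beginning of each six-month period.
Periodic rate r = 0.118/2 per half-year; n is counted in half-years.
FV = PMT × [((1+r)^n − 1)/r] × (1+r) = 22,300 × [(1+r)^6 − 1] / r × (1+r) = €164,312.71

€164,312.71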